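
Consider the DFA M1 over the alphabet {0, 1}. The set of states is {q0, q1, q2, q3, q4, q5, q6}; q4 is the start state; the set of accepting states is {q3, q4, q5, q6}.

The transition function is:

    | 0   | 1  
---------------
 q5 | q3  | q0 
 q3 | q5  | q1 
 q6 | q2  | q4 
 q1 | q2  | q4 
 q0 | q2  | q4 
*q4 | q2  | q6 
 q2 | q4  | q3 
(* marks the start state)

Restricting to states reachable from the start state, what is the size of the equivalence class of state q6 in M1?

2

Every state is reachable, so we keep all 7.
Initial partition by acceptance: {q3,q4,q5,q6} | {q0,q1,q2}.
Split {q3,q4,q5,q6} by δ(·,0) → {q3,q5} and {q4,q6}.
On input 0, block {q0,q1,q2} splits into {q0,q1} and {q2}.
No further refinement is possible. Final partition (4 blocks): {q3,q5} | {q0,q1} | {q4,q6} | {q2}.
The equivalence class containing q6 is {q4,q6}, of size 2.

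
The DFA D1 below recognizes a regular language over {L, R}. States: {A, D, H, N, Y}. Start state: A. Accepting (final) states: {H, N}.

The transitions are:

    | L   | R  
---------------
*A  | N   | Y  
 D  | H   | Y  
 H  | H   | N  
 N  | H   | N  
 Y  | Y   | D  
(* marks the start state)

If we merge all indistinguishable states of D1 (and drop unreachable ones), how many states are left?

Every state is reachable, so we keep all 5.
Initial partition by acceptance: {H,N} | {A,D,Y}.
Refine {A,D,Y} on symbol L: members go to different blocks, giving {A,D} and {Y}.
The partition is now stable with 3 blocks: {H,N} | {A,D} | {Y}.

3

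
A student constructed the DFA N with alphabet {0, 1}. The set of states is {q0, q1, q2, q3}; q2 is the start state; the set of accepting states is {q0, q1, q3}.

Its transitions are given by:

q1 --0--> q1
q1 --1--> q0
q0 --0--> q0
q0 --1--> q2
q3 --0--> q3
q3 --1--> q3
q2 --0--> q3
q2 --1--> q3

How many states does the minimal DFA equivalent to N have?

2

First remove the unreachable states {q0,q1}; 2 states remain.
Start with accepting vs non-accepting: {q3} | {q2}.
The partition is now stable with 2 blocks: {q3} | {q2}.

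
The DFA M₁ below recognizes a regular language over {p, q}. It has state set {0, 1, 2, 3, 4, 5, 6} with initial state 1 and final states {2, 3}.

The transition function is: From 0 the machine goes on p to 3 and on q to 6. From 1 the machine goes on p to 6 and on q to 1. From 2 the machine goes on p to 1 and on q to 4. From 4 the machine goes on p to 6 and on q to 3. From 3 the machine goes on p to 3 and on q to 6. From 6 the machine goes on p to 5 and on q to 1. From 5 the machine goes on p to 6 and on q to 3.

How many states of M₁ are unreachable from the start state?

3

BFS from 1 reaches {1, 3, 5, 6}; the 3 state(s) 0, 2, 4 are never visited.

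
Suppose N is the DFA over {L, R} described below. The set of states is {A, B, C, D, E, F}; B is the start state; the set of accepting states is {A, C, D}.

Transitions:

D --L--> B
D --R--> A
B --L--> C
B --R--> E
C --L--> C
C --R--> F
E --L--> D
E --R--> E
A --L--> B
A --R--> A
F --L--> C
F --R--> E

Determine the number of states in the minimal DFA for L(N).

Initial partition by acceptance: {A,C,D} | {B,E,F}.
On input L, block {A,C,D} splits into {A,D} and {C}.
On input L, block {B,E,F} splits into {B,F} and {E}.
Stable partition: {A,D} | {B,F} | {C} | {E} — 4 equivalence classes.

4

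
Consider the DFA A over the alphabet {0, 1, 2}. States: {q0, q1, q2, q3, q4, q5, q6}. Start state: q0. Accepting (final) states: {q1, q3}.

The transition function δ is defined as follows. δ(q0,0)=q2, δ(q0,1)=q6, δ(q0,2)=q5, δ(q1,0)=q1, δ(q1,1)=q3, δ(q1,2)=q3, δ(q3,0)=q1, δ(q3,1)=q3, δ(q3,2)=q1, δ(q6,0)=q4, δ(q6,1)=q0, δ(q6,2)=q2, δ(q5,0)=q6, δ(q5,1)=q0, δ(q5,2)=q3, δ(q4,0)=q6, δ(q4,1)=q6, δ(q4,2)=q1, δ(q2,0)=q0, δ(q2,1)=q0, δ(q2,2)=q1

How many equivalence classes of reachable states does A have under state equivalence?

3

Every state is reachable, so we keep all 7.
P0 = {q1,q3} | {q0,q2,q4,q5,q6}.
Split {q0,q2,q4,q5,q6} by δ(·,2) → {q2,q4,q5} and {q0,q6}.
Stable partition: {q1,q3} | {q2,q4,q5} | {q0,q6} — 3 equivalence classes.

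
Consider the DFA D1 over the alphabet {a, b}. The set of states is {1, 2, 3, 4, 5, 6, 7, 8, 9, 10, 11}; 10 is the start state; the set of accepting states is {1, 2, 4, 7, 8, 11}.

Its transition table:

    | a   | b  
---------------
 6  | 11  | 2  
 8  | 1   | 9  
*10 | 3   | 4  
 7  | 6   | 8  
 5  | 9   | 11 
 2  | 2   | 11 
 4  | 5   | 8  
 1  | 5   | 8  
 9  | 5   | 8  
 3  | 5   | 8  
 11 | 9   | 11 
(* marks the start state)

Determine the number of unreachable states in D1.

No path from 10 leads to 2, 6, 7; the other 8 states are all reachable.

3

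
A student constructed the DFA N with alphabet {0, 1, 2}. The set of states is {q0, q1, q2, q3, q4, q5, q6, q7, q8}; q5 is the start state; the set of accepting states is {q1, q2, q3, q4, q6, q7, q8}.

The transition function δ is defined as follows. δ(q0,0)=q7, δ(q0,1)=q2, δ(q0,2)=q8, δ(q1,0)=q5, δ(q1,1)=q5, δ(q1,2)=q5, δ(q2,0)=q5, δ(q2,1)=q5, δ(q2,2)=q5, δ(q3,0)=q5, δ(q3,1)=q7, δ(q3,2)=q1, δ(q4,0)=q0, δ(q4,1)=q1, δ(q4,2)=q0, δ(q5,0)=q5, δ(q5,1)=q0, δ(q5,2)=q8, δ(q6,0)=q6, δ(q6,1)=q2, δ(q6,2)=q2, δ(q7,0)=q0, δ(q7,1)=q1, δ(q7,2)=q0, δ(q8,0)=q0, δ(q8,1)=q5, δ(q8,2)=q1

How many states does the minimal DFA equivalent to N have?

5

Reachable states from the start: {q0,q1,q2,q5,q7,q8}. Unreachable: {q3,q4,q6} — drop them.
Initial partition by acceptance: {q1,q2,q7,q8} | {q0,q5}.
On input 1, block {q1,q2,q7,q8} splits into {q1,q2,q8} and {q7}.
Refine {q1,q2,q8} on symbol 2: members go to different blocks, giving {q1,q2} and {q8}.
Refine {q0,q5} on symbol 0: members go to different blocks, giving {q0} and {q5}.
Stable partition: {q1,q2} | {q0} | {q7} | {q8} | {q5} — 5 equivalence classes.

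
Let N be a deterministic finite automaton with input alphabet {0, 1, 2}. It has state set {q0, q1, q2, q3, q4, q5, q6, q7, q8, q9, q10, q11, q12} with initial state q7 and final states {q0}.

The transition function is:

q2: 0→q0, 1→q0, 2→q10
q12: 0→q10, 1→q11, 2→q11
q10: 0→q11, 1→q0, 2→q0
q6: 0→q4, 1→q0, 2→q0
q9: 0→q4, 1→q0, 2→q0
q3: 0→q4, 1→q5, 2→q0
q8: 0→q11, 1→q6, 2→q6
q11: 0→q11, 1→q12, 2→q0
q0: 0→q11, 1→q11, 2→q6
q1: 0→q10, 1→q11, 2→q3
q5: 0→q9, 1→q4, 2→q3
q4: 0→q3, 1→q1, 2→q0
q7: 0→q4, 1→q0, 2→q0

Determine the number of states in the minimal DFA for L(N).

States {q2,q8} cannot be reached from the start state, so discard them.
P0 = {q0} | {q1,q3,q4,q5,q6,q7,q9,q10,q11,q12}.
Split {q1,q3,q4,q5,q6,q7,q9,q10,q11,q12} by δ(·,1) → {q1,q3,q4,q5,q11,q12} and {q6,q7,q9,q10}.
On input 0, block {q1,q3,q4,q5,q11,q12} splits into {q1,q5,q12} and {q3,q4,q11}.
No further refinement is possible. Final partition (4 blocks): {q0} | {q1,q5,q12} | {q6,q7,q9,q10} | {q3,q4,q11}.

4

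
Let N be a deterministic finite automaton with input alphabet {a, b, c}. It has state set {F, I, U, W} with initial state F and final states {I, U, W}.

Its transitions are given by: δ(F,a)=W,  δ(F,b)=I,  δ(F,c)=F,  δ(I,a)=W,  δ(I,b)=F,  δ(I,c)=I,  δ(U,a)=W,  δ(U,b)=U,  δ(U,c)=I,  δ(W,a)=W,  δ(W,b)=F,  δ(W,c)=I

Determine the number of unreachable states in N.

1

BFS from F reaches {F, I, W}; the 1 state(s) U are never visited.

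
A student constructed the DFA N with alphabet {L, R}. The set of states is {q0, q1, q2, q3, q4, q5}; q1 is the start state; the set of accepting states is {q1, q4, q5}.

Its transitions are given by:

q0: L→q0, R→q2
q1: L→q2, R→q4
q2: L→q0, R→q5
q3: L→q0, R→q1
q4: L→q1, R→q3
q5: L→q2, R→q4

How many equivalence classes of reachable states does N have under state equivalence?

Initial partition by acceptance: {q1,q4,q5} | {q0,q2,q3}.
Split {q1,q4,q5} by δ(·,L) → {q1,q5} and {q4}.
Refine {q0,q2,q3} on symbol R: members go to different blocks, giving {q2,q3} and {q0}.
Stable partition: {q1,q5} | {q2,q3} | {q4} | {q0} — 4 equivalence classes.

4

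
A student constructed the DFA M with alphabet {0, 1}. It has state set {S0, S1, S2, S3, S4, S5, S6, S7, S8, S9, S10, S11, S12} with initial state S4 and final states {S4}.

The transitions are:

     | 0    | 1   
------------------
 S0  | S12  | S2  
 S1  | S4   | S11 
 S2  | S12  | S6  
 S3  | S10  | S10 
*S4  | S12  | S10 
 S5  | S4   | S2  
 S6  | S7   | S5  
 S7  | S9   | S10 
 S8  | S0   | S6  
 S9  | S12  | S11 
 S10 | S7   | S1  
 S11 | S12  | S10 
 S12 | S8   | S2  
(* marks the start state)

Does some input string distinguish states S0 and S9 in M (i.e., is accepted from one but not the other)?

No

First remove the unreachable states {S3}; 12 states remain.
P0 = {S4} | {S0,S1,S2,S5,S6,S7,S8,S9,S10,S11,S12}.
On input 0, block {S0,S1,S2,S5,S6,S7,S8,S9,S10,S11,S12} splits into {S0,S2,S6,S7,S8,S9,S10,S11,S12} and {S1,S5}.
Refine {S0,S2,S6,S7,S8,S9,S10,S11,S12} on symbol 1: members go to different blocks, giving {S0,S2,S7,S8,S9,S11,S12} and {S6,S10}.
Refine {S0,S2,S7,S8,S9,S11,S12} on symbol 1: members go to different blocks, giving {S2,S7,S8,S11} and {S0,S9,S12}.
Refine {S0,S9,S12} on symbol 0: members go to different blocks, giving {S0,S9} and {S12}.
Split {S2,S7,S8,S11} by δ(·,0) → {S2,S11} and {S7,S8}.
Stable partition: {S4} | {S2,S11} | {S1,S5} | {S6,S10} | {S0,S9} | {S12} | {S7,S8} — 7 equivalence classes.
S0 and S9 lie in the same block of the stable partition, so they are equivalent — no string distinguishes them.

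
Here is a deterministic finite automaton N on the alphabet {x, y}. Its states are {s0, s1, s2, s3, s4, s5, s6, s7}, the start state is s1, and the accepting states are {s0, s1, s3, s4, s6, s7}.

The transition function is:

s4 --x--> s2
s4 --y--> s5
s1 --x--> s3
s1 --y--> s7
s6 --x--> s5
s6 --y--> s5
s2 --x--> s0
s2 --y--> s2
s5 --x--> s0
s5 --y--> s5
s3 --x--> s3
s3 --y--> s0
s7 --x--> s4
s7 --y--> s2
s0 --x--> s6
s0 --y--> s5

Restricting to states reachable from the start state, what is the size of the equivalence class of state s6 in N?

P0 = {s0,s1,s3,s4,s6,s7} | {s2,s5}.
On input x, block {s0,s1,s3,s4,s6,s7} splits into {s0,s1,s3,s7} and {s4,s6}.
Split {s0,s1,s3,s7} by δ(·,x) → {s0,s7} and {s1,s3}.
The partition is now stable with 4 blocks: {s0,s7} | {s2,s5} | {s4,s6} | {s1,s3}.
State s6 belongs to the block {s4,s6}, which has 2 states.

2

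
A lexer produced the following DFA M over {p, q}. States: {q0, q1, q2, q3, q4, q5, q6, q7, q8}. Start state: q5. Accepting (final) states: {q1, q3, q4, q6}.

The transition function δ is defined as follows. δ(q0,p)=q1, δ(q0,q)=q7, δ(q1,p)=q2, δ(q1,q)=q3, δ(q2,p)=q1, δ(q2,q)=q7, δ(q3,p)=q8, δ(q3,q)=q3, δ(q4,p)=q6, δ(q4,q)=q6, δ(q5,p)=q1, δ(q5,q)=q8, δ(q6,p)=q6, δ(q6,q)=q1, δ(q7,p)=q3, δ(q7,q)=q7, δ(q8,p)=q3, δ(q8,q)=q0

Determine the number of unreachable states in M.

BFS from q5 reaches {q0, q1, q2, q3, q5, q7, q8}; the 2 state(s) q4, q6 are never visited.

2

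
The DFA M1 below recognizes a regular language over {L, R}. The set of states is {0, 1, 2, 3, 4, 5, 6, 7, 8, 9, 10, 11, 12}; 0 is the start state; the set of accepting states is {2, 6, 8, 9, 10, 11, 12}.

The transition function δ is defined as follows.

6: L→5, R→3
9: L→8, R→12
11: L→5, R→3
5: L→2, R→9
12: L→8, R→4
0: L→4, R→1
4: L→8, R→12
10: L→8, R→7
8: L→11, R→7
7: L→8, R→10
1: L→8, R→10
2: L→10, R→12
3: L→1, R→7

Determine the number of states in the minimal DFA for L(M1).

8

First remove the unreachable states {6}; 12 states remain.
Initial partition by acceptance: {2,8,9,10,11,12} | {0,1,3,4,5,7}.
Refine {2,8,9,10,11,12} on symbol L: members go to different blocks, giving {2,8,9,10,12} and {11}.
Split {2,8,9,10,12} by δ(·,L) → {2,9,10,12} and {8}.
Split {2,9,10,12} by δ(·,L) → {9,10,12} and {2}.
Refine {9,10,12} on symbol R: members go to different blocks, giving {10,12} and {9}.
Refine {0,1,3,4,5,7} on symbol L: members go to different blocks, giving {1,4,7} and {0,3} and {5}.
No further refinement is possible. Final partition (8 blocks): {10,12} | {1,4,7} | {11} | {8} | {2} | {9} | {0,3} | {5}.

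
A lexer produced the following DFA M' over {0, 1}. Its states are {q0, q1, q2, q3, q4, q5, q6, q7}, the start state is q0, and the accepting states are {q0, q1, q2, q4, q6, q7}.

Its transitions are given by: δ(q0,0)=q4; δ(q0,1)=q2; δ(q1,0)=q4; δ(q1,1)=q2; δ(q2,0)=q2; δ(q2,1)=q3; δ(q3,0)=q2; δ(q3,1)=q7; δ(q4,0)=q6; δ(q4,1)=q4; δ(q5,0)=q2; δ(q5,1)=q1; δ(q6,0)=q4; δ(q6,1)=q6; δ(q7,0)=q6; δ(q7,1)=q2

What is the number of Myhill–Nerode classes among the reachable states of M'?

4

States {q1,q5} cannot be reached from the start state, so discard them.
Initial partition by acceptance: {q0,q2,q4,q6,q7} | {q3}.
Refine {q0,q2,q4,q6,q7} on symbol 1: members go to different blocks, giving {q0,q4,q6,q7} and {q2}.
Refine {q0,q4,q6,q7} on symbol 1: members go to different blocks, giving {q0,q7} and {q4,q6}.
No further refinement is possible. Final partition (4 blocks): {q0,q7} | {q3} | {q2} | {q4,q6}.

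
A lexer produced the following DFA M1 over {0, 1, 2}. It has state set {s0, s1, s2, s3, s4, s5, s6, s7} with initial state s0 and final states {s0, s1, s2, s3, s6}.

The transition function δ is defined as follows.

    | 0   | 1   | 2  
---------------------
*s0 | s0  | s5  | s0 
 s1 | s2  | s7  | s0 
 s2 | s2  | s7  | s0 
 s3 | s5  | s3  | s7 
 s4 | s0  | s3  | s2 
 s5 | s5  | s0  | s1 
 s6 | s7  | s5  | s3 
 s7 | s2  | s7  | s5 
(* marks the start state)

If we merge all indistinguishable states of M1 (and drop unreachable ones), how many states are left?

4

Reachable states from the start: {s0,s1,s2,s5,s7}. Unreachable: {s3,s4,s6} — drop them.
Start with accepting vs non-accepting: {s0,s1,s2} | {s5,s7}.
On input 0, block {s5,s7} splits into {s5} and {s7}.
Split {s0,s1,s2} by δ(·,1) → {s1,s2} and {s0}.
Stable partition: {s1,s2} | {s5} | {s7} | {s0} — 4 equivalence classes.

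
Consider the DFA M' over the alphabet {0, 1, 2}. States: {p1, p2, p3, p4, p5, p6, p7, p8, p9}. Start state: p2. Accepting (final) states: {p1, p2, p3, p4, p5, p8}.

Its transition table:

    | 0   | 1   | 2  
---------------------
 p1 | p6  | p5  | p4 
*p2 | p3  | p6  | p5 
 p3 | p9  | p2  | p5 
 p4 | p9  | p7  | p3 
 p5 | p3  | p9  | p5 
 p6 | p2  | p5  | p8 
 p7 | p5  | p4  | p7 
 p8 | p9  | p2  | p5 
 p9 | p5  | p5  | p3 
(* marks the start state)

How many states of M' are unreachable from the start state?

3

BFS from p2 reaches {p2, p3, p5, p6, p8, p9}; the 3 state(s) p1, p4, p7 are never visited.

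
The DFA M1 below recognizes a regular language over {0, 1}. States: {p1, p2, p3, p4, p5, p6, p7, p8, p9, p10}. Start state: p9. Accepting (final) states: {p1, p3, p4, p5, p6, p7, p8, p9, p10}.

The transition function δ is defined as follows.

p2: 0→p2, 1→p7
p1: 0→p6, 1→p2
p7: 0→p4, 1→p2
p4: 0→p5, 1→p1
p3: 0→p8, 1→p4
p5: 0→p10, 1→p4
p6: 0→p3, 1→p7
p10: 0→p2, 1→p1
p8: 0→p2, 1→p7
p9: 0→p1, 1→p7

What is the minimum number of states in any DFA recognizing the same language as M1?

Every state is reachable, so we keep all 10.
P0 = {p1,p3,p4,p5,p6,p7,p8,p9,p10} | {p2}.
Refine {p1,p3,p4,p5,p6,p7,p8,p9,p10} on symbol 0: members go to different blocks, giving {p1,p3,p4,p5,p6,p7,p9} and {p8,p10}.
On input 0, block {p1,p3,p4,p5,p6,p7,p9} splits into {p1,p4,p6,p7,p9} and {p3,p5}.
Refine {p1,p4,p6,p7,p9} on symbol 0: members go to different blocks, giving {p1,p7,p9} and {p4,p6}.
Refine {p1,p7,p9} on symbol 0: members go to different blocks, giving {p1,p7} and {p9}.
No further refinement is possible. Final partition (6 blocks): {p1,p7} | {p2} | {p8,p10} | {p3,p5} | {p4,p6} | {p9}.

6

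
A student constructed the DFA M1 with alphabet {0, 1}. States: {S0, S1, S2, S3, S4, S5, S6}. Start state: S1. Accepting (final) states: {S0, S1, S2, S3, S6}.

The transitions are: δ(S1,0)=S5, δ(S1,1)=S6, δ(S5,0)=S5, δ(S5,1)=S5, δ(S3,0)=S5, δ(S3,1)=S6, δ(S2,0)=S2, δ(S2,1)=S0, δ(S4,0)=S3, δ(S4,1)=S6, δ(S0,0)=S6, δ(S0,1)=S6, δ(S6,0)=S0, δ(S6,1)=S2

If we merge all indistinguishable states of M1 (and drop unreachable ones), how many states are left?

3

States {S3,S4} cannot be reached from the start state, so discard them.
P0 = {S0,S1,S2,S6} | {S5}.
Split {S0,S1,S2,S6} by δ(·,0) → {S0,S2,S6} and {S1}.
Stable partition: {S0,S2,S6} | {S5} | {S1} — 3 equivalence classes.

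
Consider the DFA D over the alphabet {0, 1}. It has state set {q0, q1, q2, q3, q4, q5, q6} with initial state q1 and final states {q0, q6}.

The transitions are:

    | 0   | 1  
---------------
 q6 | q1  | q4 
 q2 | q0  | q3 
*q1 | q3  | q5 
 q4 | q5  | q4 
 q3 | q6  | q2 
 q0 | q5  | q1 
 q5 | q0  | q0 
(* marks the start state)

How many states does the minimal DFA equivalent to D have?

7

Start with accepting vs non-accepting: {q0,q6} | {q1,q2,q3,q4,q5}.
Refine {q1,q2,q3,q4,q5} on symbol 0: members go to different blocks, giving {q2,q3,q5} and {q1,q4}.
Split {q0,q6} by δ(·,0) → {q0} and {q6}.
Split {q2,q3,q5} by δ(·,0) → {q2,q5} and {q3}.
Refine {q2,q5} on symbol 1: members go to different blocks, giving {q2} and {q5}.
Refine {q1,q4} on symbol 0: members go to different blocks, giving {q1} and {q4}.
No further refinement is possible. Final partition (7 blocks): {q0} | {q2} | {q1} | {q6} | {q3} | {q5} | {q4}.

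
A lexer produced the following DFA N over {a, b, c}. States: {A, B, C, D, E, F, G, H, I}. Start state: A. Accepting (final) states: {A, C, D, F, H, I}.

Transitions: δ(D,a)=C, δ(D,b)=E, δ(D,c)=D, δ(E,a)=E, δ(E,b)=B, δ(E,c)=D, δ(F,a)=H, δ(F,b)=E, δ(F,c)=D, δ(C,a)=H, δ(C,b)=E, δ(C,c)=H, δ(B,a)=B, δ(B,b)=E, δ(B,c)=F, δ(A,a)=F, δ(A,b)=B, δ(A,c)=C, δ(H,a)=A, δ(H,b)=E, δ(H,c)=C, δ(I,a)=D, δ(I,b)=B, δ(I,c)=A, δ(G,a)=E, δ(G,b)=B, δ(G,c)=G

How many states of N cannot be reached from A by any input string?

No path from A leads to G, I; the other 7 states are all reachable.

2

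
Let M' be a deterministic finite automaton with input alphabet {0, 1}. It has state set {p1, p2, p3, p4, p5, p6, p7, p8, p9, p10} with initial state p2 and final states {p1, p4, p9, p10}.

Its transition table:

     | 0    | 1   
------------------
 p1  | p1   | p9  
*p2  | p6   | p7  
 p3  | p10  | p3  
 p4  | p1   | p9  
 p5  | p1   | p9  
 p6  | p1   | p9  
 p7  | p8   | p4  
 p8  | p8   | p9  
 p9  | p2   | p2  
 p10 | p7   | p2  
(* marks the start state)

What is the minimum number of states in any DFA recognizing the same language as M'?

6

Reachable states from the start: {p1,p2,p4,p6,p7,p8,p9}. Unreachable: {p3,p5,p10} — drop them.
Initial partition by acceptance: {p1,p4,p9} | {p2,p6,p7,p8}.
Refine {p1,p4,p9} on symbol 0: members go to different blocks, giving {p1,p4} and {p9}.
Refine {p2,p6,p7,p8} on symbol 0: members go to different blocks, giving {p2,p7,p8} and {p6}.
Refine {p2,p7,p8} on symbol 0: members go to different blocks, giving {p7,p8} and {p2}.
Refine {p7,p8} on symbol 1: members go to different blocks, giving {p7} and {p8}.
No further refinement is possible. Final partition (6 blocks): {p1,p4} | {p7} | {p9} | {p6} | {p2} | {p8}.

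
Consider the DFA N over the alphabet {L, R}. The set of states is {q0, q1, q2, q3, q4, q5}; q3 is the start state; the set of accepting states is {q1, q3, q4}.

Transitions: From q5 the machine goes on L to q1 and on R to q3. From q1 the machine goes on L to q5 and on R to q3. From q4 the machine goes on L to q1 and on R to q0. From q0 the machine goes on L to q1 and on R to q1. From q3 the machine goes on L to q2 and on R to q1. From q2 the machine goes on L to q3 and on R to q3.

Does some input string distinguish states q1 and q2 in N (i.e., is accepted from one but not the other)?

First remove the unreachable states {q0,q4}; 4 states remain.
Initial partition by acceptance: {q1,q3} | {q2,q5}.
No further refinement is possible. Final partition (2 blocks): {q1,q3} | {q2,q5}.
q1 and q2 end up in different blocks, so they are distinguishable. For instance, the string 'ε' is accepted from only q1.

Yes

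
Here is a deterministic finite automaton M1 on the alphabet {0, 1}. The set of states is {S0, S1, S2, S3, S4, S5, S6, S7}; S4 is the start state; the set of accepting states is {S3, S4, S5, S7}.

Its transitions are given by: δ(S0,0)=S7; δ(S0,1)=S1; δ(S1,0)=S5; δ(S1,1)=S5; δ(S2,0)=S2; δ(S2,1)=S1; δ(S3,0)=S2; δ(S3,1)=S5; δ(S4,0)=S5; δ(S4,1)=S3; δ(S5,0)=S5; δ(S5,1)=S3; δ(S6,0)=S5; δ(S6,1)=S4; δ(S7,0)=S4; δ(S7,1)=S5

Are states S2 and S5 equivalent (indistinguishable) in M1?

First remove the unreachable states {S0,S6,S7}; 5 states remain.
Start with accepting vs non-accepting: {S3,S4,S5} | {S1,S2}.
Split {S3,S4,S5} by δ(·,0) → {S4,S5} and {S3}.
On input 0, block {S1,S2} splits into {S1} and {S2}.
No further refinement is possible. Final partition (4 blocks): {S4,S5} | {S1} | {S3} | {S2}.
S2 and S5 end up in different blocks, so they are distinguishable. For instance, the string 'ε' is accepted from only S5.

No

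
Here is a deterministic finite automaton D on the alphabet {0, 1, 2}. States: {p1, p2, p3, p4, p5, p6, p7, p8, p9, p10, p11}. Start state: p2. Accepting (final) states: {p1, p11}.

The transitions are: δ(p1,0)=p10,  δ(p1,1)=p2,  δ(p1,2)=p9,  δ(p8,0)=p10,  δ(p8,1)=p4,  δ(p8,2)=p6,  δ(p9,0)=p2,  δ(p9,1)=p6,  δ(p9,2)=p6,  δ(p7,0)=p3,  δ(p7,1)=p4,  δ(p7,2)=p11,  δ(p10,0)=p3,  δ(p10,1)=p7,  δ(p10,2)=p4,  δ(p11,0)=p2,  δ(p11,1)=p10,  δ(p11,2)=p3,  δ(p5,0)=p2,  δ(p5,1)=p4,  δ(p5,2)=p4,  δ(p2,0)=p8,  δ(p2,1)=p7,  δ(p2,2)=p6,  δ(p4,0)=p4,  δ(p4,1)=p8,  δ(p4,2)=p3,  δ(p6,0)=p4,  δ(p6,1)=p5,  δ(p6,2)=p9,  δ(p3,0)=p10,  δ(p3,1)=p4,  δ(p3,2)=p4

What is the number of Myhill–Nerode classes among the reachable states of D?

Reachable states from the start: {p2,p3,p4,p5,p6,p7,p8,p9,p10,p11}. Unreachable: {p1} — drop them.
Initial partition by acceptance: {p11} | {p2,p3,p4,p5,p6,p7,p8,p9,p10}.
Split {p2,p3,p4,p5,p6,p7,p8,p9,p10} by δ(·,2) → {p2,p3,p4,p5,p6,p8,p9,p10} and {p7}.
On input 1, block {p2,p3,p4,p5,p6,p8,p9,p10} splits into {p3,p4,p5,p6,p8,p9} and {p2,p10}.
On input 0, block {p3,p4,p5,p6,p8,p9} splits into {p3,p5,p8,p9} and {p4,p6}.
No further refinement is possible. Final partition (5 blocks): {p11} | {p3,p5,p8,p9} | {p7} | {p2,p10} | {p4,p6}.

5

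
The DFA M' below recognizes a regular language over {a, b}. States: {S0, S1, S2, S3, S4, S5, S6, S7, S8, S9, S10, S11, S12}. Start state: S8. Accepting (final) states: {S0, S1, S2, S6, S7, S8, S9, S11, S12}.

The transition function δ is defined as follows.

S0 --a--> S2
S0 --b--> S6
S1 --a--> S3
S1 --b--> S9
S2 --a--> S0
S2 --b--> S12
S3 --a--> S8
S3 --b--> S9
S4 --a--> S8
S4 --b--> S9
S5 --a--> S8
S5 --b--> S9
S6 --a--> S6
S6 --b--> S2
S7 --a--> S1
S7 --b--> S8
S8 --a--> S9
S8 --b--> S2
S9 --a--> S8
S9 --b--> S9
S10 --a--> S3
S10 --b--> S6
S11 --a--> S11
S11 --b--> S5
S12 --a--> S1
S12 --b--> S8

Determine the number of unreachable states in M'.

5

Starting at S8 and following transitions, the reachable set is {S0, S1, S2, S3, S6, S8, S9, S12}. That leaves S4, S5, S7, S10, S11 unreachable — 5 in total.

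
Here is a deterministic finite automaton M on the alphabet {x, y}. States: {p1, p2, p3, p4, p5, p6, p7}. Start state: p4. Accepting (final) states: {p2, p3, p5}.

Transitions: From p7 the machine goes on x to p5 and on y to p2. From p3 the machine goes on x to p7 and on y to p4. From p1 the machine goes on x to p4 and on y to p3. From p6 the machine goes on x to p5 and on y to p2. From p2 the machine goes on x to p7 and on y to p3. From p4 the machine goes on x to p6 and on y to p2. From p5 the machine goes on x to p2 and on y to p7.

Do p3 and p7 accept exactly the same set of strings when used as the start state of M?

States {p1} cannot be reached from the start state, so discard them.
Initial partition by acceptance: {p2,p3,p5} | {p4,p6,p7}.
Refine {p2,p3,p5} on symbol x: members go to different blocks, giving {p2,p3} and {p5}.
On input y, block {p2,p3} splits into {p2} and {p3}.
On input x, block {p4,p6,p7} splits into {p6,p7} and {p4}.
The partition is now stable with 5 blocks: {p2} | {p6,p7} | {p5} | {p3} | {p4}.
p3 and p7 end up in different blocks, so they are distinguishable. For instance, the string 'ε' is accepted from only p3.

No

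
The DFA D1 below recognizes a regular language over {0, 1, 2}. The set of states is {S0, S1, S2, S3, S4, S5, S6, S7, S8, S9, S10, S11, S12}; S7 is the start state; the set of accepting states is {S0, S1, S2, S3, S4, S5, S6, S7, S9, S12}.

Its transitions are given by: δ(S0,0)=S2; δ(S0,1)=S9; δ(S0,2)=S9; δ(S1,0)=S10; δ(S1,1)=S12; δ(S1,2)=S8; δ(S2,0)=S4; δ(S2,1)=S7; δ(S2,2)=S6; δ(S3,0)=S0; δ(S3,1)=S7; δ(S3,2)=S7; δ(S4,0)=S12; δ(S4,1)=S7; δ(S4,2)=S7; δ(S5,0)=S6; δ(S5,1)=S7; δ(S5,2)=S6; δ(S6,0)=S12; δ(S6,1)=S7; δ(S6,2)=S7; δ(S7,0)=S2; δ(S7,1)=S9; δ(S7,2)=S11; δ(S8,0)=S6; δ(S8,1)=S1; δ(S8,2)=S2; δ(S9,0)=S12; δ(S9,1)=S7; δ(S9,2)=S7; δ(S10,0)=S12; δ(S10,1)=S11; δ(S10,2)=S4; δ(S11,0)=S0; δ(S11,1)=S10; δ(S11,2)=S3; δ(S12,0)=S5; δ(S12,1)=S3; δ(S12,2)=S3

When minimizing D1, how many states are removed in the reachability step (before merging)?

2

Starting at S7 and following transitions, the reachable set is {S0, S2, S3, S4, S5, S6, S7, S9, S10, S11, S12}. That leaves S1, S8 unreachable — 2 in total.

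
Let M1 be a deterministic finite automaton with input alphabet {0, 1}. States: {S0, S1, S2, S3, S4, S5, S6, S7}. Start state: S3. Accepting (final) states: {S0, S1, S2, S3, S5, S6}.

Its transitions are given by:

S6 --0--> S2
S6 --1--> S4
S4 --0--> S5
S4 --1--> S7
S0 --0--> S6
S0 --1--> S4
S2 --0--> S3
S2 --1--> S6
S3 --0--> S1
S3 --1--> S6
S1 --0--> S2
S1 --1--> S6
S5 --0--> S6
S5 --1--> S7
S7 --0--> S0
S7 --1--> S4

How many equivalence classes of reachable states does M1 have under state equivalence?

All states are reachable from the start state.
P0 = {S0,S1,S2,S3,S5,S6} | {S4,S7}.
Refine {S0,S1,S2,S3,S5,S6} on symbol 1: members go to different blocks, giving {S0,S5,S6} and {S1,S2,S3}.
On input 0, block {S0,S5,S6} splits into {S0,S5} and {S6}.
No further refinement is possible. Final partition (4 blocks): {S0,S5} | {S4,S7} | {S1,S2,S3} | {S6}.

4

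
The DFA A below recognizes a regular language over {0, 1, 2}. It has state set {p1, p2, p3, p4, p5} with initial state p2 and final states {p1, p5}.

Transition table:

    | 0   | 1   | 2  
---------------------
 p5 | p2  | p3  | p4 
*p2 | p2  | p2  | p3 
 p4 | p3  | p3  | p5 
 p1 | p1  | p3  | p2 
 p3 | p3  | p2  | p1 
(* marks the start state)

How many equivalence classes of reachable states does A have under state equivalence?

3

Reachable states from the start: {p1,p2,p3}. Unreachable: {p4,p5} — drop them.
Start with accepting vs non-accepting: {p1} | {p2,p3}.
On input 2, block {p2,p3} splits into {p2} and {p3}.
No further refinement is possible. Final partition (3 blocks): {p1} | {p2} | {p3}.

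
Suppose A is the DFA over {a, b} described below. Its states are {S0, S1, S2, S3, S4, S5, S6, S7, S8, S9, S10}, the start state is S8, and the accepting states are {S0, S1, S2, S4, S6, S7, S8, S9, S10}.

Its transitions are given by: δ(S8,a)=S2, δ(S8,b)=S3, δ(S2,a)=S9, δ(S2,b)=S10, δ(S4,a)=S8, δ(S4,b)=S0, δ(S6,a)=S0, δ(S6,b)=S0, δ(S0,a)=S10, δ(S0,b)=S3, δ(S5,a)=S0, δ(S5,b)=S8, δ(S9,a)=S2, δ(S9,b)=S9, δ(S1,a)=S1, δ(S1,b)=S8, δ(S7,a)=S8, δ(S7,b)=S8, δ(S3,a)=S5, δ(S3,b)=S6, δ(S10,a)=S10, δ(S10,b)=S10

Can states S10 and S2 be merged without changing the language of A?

Yes

Reachable states from the start: {S0,S2,S3,S5,S6,S8,S9,S10}. Unreachable: {S1,S4,S7} — drop them.
P0 = {S0,S2,S6,S8,S9,S10} | {S3,S5}.
Split {S0,S2,S6,S8,S9,S10} by δ(·,b) → {S2,S6,S9,S10} and {S0,S8}.
Refine {S2,S6,S9,S10} on symbol a: members go to different blocks, giving {S2,S9,S10} and {S6}.
Refine {S3,S5} on symbol a: members go to different blocks, giving {S3} and {S5}.
No further refinement is possible. Final partition (5 blocks): {S2,S9,S10} | {S3} | {S0,S8} | {S6} | {S5}.
S10 and S2 lie in the same block of the stable partition, so they are equivalent — no string distinguishes them.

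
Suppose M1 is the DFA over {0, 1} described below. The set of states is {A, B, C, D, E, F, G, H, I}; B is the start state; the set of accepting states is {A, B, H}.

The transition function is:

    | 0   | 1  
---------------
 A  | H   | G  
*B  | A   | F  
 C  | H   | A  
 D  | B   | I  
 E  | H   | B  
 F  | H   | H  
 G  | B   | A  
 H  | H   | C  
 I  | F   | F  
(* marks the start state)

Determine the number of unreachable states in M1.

3

Starting at B and following transitions, the reachable set is {A, B, C, F, G, H}. That leaves D, E, I unreachable — 3 in total.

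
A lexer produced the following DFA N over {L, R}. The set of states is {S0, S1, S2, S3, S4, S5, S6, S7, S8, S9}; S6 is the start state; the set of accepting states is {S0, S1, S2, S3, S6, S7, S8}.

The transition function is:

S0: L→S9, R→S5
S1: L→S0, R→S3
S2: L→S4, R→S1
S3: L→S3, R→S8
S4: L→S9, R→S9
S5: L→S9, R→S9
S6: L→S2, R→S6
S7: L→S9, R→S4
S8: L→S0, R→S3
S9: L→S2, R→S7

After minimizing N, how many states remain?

7

Every state is reachable, so we keep all 10.
P0 = {S0,S1,S2,S3,S6,S7,S8} | {S4,S5,S9}.
Split {S0,S1,S2,S3,S6,S7,S8} by δ(·,L) → {S1,S3,S6,S8} and {S0,S2,S7}.
Refine {S1,S3,S6,S8} on symbol L: members go to different blocks, giving {S1,S6,S8} and {S3}.
On input R, block {S1,S6,S8} splits into {S1,S8} and {S6}.
Refine {S4,S5,S9} on symbol L: members go to different blocks, giving {S4,S5} and {S9}.
Split {S0,S2,S7} by δ(·,L) → {S0,S7} and {S2}.
No further refinement is possible. Final partition (7 blocks): {S1,S8} | {S4,S5} | {S0,S7} | {S3} | {S6} | {S9} | {S2}.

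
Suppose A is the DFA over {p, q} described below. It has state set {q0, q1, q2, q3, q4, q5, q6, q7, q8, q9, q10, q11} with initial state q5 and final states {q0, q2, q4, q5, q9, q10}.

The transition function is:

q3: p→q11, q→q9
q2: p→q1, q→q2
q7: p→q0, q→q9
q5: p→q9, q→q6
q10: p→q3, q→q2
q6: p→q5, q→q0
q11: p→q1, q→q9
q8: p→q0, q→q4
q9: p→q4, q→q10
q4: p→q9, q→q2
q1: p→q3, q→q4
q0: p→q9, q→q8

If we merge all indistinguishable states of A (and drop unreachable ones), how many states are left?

Reachable states from the start: {q0,q1,q2,q3,q4,q5,q6,q8,q9,q10,q11}. Unreachable: {q7} — drop them.
Start with accepting vs non-accepting: {q0,q2,q4,q5,q9,q10} | {q1,q3,q6,q8,q11}.
On input p, block {q0,q2,q4,q5,q9,q10} splits into {q0,q4,q5,q9} and {q2,q10}.
Split {q0,q4,q5,q9} by δ(·,q) → {q0,q5} and {q4,q9}.
On input p, block {q1,q3,q6,q8,q11} splits into {q1,q3,q11} and {q6,q8}.
On input q, block {q6,q8} splits into {q6} and {q8}.
On input q, block {q0,q5} splits into {q0} and {q5}.
No further refinement is possible. Final partition (7 blocks): {q0} | {q1,q3,q11} | {q2,q10} | {q4,q9} | {q6} | {q8} | {q5}.

7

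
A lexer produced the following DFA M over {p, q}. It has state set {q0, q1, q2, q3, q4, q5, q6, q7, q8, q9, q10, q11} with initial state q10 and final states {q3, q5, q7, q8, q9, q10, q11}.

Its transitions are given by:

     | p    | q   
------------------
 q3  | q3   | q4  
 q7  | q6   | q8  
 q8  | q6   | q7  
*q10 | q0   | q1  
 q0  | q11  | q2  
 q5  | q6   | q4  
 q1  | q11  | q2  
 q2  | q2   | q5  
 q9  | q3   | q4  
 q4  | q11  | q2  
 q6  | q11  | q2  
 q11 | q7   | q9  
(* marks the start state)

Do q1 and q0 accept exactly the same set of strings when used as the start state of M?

Every state is reachable, so we keep all 12.
P0 = {q3,q5,q7,q8,q9,q10,q11} | {q0,q1,q2,q4,q6}.
On input p, block {q3,q5,q7,q8,q9,q10,q11} splits into {q5,q7,q8,q10} and {q3,q9,q11}.
Split {q5,q7,q8,q10} by δ(·,q) → {q5,q10} and {q7,q8}.
On input p, block {q0,q1,q2,q4,q6} splits into {q0,q1,q4,q6} and {q2}.
Split {q3,q9,q11} by δ(·,p) → {q3,q9} and {q11}.
Stable partition: {q5,q10} | {q0,q1,q4,q6} | {q3,q9} | {q7,q8} | {q2} | {q11} — 6 equivalence classes.
q1 and q0 lie in the same block of the stable partition, so they are equivalent — no string distinguishes them.

Yes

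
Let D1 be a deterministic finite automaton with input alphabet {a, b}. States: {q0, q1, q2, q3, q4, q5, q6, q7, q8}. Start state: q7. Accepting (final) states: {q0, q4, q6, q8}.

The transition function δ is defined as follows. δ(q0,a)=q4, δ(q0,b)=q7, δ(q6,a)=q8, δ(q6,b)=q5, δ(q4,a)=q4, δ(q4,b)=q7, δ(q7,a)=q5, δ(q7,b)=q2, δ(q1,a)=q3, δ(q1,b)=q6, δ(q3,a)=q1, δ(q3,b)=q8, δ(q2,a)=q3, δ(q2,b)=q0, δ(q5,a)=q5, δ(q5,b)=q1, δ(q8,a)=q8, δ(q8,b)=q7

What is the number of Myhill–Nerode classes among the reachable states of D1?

All states are reachable from the start state.
Start with accepting vs non-accepting: {q0,q4,q6,q8} | {q1,q2,q3,q5,q7}.
Split {q1,q2,q3,q5,q7} by δ(·,b) → {q1,q2,q3} and {q5,q7}.
No further refinement is possible. Final partition (3 blocks): {q0,q4,q6,q8} | {q1,q2,q3} | {q5,q7}.

3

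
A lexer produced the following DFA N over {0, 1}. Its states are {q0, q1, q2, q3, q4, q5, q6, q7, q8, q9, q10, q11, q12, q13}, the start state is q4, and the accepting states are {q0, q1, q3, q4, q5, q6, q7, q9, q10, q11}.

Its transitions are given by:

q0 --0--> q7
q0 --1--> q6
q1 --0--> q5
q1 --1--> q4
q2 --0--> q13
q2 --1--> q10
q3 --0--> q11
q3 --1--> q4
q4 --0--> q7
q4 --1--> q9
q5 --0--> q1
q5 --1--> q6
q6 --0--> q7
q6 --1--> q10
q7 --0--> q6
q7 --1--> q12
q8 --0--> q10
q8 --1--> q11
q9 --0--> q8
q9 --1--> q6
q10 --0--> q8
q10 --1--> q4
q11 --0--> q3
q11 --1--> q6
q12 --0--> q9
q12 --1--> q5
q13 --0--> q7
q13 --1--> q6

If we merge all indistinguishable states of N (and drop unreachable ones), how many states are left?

5

Reachable states from the start: {q1,q3,q4,q5,q6,q7,q8,q9,q10,q11,q12}. Unreachable: {q0,q2,q13} — drop them.
Start with accepting vs non-accepting: {q1,q3,q4,q5,q6,q7,q9,q10,q11} | {q8,q12}.
Refine {q1,q3,q4,q5,q6,q7,q9,q10,q11} on symbol 0: members go to different blocks, giving {q1,q3,q4,q5,q6,q7,q11} and {q9,q10}.
Refine {q1,q3,q4,q5,q6,q7,q11} on symbol 1: members go to different blocks, giving {q1,q3,q5,q11} and {q4,q6} and {q7}.
No further refinement is possible. Final partition (5 blocks): {q1,q3,q5,q11} | {q8,q12} | {q9,q10} | {q4,q6} | {q7}.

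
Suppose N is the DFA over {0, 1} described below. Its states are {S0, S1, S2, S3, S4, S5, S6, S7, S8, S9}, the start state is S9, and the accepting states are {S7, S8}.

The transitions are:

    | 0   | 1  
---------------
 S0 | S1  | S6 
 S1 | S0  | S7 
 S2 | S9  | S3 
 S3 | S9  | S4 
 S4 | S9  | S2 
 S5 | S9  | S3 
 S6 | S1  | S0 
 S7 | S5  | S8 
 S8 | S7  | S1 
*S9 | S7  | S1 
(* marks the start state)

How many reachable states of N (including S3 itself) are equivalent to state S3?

4

All states are reachable from the start state.
Initial partition by acceptance: {S7,S8} | {S0,S1,S2,S3,S4,S5,S6,S9}.
On input 0, block {S7,S8} splits into {S7} and {S8}.
Refine {S0,S1,S2,S3,S4,S5,S6,S9} on symbol 0: members go to different blocks, giving {S0,S1,S2,S3,S4,S5,S6} and {S9}.
Split {S0,S1,S2,S3,S4,S5,S6} by δ(·,0) → {S2,S3,S4,S5} and {S0,S1,S6}.
On input 1, block {S0,S1,S6} splits into {S0,S6} and {S1}.
No further refinement is possible. Final partition (6 blocks): {S7} | {S2,S3,S4,S5} | {S8} | {S9} | {S0,S6} | {S1}.
State S3 belongs to the block {S2,S3,S4,S5}, which has 4 states.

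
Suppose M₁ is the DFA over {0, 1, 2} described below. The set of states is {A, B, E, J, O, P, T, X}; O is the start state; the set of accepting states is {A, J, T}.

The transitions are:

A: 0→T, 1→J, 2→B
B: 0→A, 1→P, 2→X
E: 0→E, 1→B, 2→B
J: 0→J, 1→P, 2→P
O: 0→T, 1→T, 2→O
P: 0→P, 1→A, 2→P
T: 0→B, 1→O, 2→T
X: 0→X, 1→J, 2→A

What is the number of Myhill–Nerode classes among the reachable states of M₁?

7

Reachable states from the start: {A,B,J,O,P,T,X}. Unreachable: {E} — drop them.
Initial partition by acceptance: {A,J,T} | {B,O,P,X}.
Split {A,J,T} by δ(·,0) → {A,J} and {T}.
Refine {A,J} on symbol 0: members go to different blocks, giving {A} and {J}.
On input 0, block {B,O,P,X} splits into {P,X} and {B} and {O}.
On input 1, block {P,X} splits into {P} and {X}.
No further refinement is possible. Final partition (7 blocks): {A} | {P} | {T} | {J} | {B} | {O} | {X}.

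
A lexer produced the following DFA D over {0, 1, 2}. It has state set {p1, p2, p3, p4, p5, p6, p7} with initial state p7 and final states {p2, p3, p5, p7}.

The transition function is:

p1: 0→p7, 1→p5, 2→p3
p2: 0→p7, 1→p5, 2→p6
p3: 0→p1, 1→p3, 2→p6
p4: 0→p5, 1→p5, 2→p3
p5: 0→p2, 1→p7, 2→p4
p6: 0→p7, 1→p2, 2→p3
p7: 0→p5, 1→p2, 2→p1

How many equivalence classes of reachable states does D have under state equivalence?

Initial partition by acceptance: {p2,p3,p5,p7} | {p1,p4,p6}.
Refine {p2,p3,p5,p7} on symbol 0: members go to different blocks, giving {p2,p5,p7} and {p3}.
The partition is now stable with 3 blocks: {p2,p5,p7} | {p1,p4,p6} | {p3}.

3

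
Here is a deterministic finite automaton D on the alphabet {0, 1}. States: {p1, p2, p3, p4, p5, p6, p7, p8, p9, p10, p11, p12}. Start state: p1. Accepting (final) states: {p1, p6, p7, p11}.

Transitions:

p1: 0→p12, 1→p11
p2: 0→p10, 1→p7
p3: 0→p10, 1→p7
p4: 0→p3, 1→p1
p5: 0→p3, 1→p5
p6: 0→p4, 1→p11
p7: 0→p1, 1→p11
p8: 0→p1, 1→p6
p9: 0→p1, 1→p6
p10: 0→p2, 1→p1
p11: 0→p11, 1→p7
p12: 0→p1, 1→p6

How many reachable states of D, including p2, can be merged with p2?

2

Reachable states from the start: {p1,p2,p3,p4,p6,p7,p10,p11,p12}. Unreachable: {p5,p8,p9} — drop them.
Initial partition by acceptance: {p1,p6,p7,p11} | {p2,p3,p4,p10,p12}.
On input 0, block {p1,p6,p7,p11} splits into {p1,p6} and {p7,p11}.
On input 0, block {p2,p3,p4,p10,p12} splits into {p2,p3,p4,p10} and {p12}.
Split {p1,p6} by δ(·,0) → {p1} and {p6}.
Refine {p2,p3,p4,p10} on symbol 1: members go to different blocks, giving {p2,p3} and {p4,p10}.
Refine {p7,p11} on symbol 0: members go to different blocks, giving {p7} and {p11}.
Stable partition: {p1} | {p2,p3} | {p7} | {p12} | {p6} | {p4,p10} | {p11} — 7 equivalence classes.
State p2 belongs to the block {p2,p3}, which has 2 states.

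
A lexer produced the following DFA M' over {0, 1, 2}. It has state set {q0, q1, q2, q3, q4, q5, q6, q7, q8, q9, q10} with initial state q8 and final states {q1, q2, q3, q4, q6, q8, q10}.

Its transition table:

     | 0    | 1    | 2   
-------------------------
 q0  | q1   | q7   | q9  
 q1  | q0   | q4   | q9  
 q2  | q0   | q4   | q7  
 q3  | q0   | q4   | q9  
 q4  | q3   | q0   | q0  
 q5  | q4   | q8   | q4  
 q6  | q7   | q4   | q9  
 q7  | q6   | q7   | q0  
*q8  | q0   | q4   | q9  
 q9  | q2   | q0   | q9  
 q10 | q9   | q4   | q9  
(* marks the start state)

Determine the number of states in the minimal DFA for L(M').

3

States {q5,q10} cannot be reached from the start state, so discard them.
Start with accepting vs non-accepting: {q1,q2,q3,q4,q6,q8} | {q0,q7,q9}.
Refine {q1,q2,q3,q4,q6,q8} on symbol 0: members go to different blocks, giving {q1,q2,q3,q6,q8} and {q4}.
Stable partition: {q1,q2,q3,q6,q8} | {q0,q7,q9} | {q4} — 3 equivalence classes.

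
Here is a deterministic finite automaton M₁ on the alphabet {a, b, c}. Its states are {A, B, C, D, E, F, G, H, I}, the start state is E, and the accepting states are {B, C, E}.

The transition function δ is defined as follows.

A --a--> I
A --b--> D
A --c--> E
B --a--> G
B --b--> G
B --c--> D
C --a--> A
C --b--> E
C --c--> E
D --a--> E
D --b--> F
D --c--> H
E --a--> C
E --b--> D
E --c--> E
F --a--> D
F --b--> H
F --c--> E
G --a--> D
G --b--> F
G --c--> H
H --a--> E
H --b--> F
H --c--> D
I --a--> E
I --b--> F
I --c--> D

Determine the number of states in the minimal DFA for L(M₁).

4

First remove the unreachable states {B,G}; 7 states remain.
P0 = {C,E} | {A,D,F,H,I}.
Refine {C,E} on symbol a: members go to different blocks, giving {C} and {E}.
Split {A,D,F,H,I} by δ(·,a) → {D,H,I} and {A,F}.
The partition is now stable with 4 blocks: {C} | {D,H,I} | {E} | {A,F}.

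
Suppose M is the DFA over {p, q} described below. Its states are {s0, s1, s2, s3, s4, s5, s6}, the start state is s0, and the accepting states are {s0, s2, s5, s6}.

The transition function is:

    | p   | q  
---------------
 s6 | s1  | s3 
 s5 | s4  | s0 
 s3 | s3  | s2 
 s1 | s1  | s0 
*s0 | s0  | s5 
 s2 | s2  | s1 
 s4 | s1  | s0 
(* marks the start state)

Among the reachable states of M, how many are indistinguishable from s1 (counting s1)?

States {s2,s3,s6} cannot be reached from the start state, so discard them.
Initial partition by acceptance: {s0,s5} | {s1,s4}.
Refine {s0,s5} on symbol p: members go to different blocks, giving {s0} and {s5}.
Stable partition: {s0} | {s1,s4} | {s5} — 3 equivalence classes.
The equivalence class containing s1 is {s1,s4}, of size 2.

2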